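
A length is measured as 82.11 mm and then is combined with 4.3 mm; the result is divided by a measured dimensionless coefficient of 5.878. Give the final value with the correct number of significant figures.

82.11 mm + 4.3 mm = 86.41 mm; the sum is limited to 1 decimal place (3 s.f.).
Carrying full precision, 86.41 ÷ 5.878 = 14.700578428… mm; 5.878 has 4 s.f., so the result keeps min(3, 4) = 3 s.f.
Rounded to 3 significant figures: 14.7 mm.

14.7 mm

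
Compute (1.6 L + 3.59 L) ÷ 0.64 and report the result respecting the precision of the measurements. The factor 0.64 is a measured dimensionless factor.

1.6 L + 3.59 L = 5.19 L; the sum is limited to 1 decimal place (2 s.f.).
Carrying full precision, 5.19 ÷ 0.64 = 8.109375 L; 0.64 has 2 s.f., so the result keeps min(2, 2) = 2 s.f.
Rounded to 2 significant figures: 8.1 L.

8.1 L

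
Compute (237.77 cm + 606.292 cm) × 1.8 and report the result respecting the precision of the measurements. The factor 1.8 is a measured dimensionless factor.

1.5 × 10³ cm

237.77 cm + 606.292 cm = 844.062 cm; the sum is limited to 2 decimal places (5 s.f.).
Carrying full precision, 844.062 × 1.8 = 1519.3116 cm; 1.8 has 2 s.f., so the result keeps min(5, 2) = 2 s.f.
Rounded to 2 significant figures: 1.5 × 10³ cm.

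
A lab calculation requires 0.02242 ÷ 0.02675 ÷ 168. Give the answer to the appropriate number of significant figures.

0.00499

0.02242 ÷ 0.02675 ÷ 168 = 0.00498887405429…
Multiplication/division keeps the fewest significant figures: 0.02242 → 4 s.f., 0.02675 → 4 s.f., 168 → 3 s.f.; limit is 3.
Rounded to 3 significant figures: 0.00499.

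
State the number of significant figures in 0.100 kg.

3

0.100: leading zeros are not significant; trailing zeros after a decimal point are significant.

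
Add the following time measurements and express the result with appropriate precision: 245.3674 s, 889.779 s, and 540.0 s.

1675.1 s

245.3674 s + 889.779 s + 540.0 s = 1675.1464 s.
Addition/subtraction keeps the fewest decimal places: 245.3674 → 4 decimal places, 889.779 → 3 decimal places, 540.0 → 1 decimal place; limit is 1.
Rounded to 1 decimal place: 1675.1 s.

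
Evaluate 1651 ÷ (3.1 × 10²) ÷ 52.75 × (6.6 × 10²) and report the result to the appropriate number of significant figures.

1651 ÷ (3.1 × 10²) ÷ 52.75 × (6.6 × 10²) = 66.6356826173…
Multiplication/division keeps the fewest significant figures: 1651 → 4 s.f., 3.1 × 10² → 2 s.f., 52.75 → 4 s.f., 6.6 × 10² → 2 s.f.; limit is 2.
Rounded to 2 significant figures: 67.

67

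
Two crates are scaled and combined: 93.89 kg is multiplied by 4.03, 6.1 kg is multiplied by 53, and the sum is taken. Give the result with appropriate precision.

93.89 × 4.03 = 378.3767 → 378 kg (3 s.f., last digit at the 10^0 place).
6.1 × 53 = 323.3 → 3.2 × 10² kg (2 s.f., last digit at the 10^1 place).
Sum: 701.6767 kg; keep the coarser place, 10^1.
Result: 7.0 × 10² kg.

7.0 × 10² kg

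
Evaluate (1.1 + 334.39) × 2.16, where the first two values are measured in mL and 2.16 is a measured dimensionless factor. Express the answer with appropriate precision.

1.1 mL + 334.39 mL = 335.49 mL; the sum is limited to 1 decimal place (4 s.f.).
Carrying full precision, 335.49 × 2.16 = 724.6584 mL; 2.16 has 3 s.f., so the result keeps min(4, 3) = 3 s.f.
Rounded to 3 significant figures: 725 mL.

725 mL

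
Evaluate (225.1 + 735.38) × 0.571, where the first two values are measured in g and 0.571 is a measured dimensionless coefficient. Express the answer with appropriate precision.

548 g

225.1 g + 735.38 g = 960.48 g; the sum is limited to 1 decimal place (4 s.f.).
Carrying full precision, 960.48 × 0.571 = 548.43408 g; 0.571 has 3 s.f., so the result keeps min(4, 3) = 3 s.f.
Rounded to 3 significant figures: 548 g.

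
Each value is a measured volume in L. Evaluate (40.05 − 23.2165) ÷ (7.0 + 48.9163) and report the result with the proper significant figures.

0.301

40.05 − 23.2165 = 16.8335, limited to 2 d.p. → 4 s.f.; 7.0 + 48.9163 = 55.9163, limited to 1 d.p. → 3 s.f.
Carrying full precision, 16.8335 ÷ 55.9163 = 0.301048173788…; keep min(4, 3) = 3 s.f.
Rounded to 3 significant figures: 0.301.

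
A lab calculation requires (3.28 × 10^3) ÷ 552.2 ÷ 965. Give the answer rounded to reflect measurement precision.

0.00616

(3.28 × 10^3) ÷ 552.2 ÷ 965 = 0.00615531280436…
Multiplication/division keeps the fewest significant figures: 3.28 × 10^3 → 3 s.f., 552.2 → 4 s.f., 965 → 3 s.f.; limit is 3.
Rounded to 3 significant figures: 0.00616.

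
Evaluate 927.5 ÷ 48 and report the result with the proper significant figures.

19

927.5 ÷ 48 = 19.3229166667…
Multiplication/division keeps the fewest significant figures: 927.5 → 4 s.f., 48 → 2 s.f.; limit is 2.
Rounded to 2 significant figures: 19.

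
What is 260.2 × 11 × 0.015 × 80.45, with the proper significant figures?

260.2 × 11 × 0.015 × 80.45 = 3453.95985
Multiplication/division keeps the fewest significant figures: 260.2 → 4 s.f., 11 → 2 s.f., 0.015 → 2 s.f., 80.45 → 4 s.f.; limit is 2.
Rounded to 2 significant figures: 3.5 × 10³.

3.5 × 10³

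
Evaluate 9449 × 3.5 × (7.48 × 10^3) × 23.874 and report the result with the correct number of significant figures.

5.9 × 10^9

9449 × 3.5 × (7.48 × 10^3) × 23.874 = 5.90582645268 × 10^9
Multiplication/division keeps the fewest significant figures: 9449 → 4 s.f., 3.5 → 2 s.f., 7.48 × 10^3 → 3 s.f., 23.874 → 5 s.f.; limit is 2.
Rounded to 2 significant figures: 5.9 × 10^9.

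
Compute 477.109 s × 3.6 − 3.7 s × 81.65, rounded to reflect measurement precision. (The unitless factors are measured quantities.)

1.4 × 10³ s

477.109 × 3.6 = 1717.5924 → 1.7 × 10³ s (2 s.f., last digit at the 10^2 place).
3.7 × 81.65 = 302.105 → 3.0 × 10² s (2 s.f., last digit at the 10^1 place).
Difference: 1415.4874 s; keep the coarser place, 10^2.
Result: 1.4 × 10³ s.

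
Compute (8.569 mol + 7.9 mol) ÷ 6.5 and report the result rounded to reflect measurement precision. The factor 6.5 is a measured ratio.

8.569 mol + 7.9 mol = 16.469 mol; the sum is limited to 1 decimal place (3 s.f.).
Carrying full precision, 16.469 ÷ 6.5 = 2.53369230769… mol; 6.5 has 2 s.f., so the result keeps min(3, 2) = 2 s.f.
Rounded to 2 significant figures: 2.5 mol.

2.5 mol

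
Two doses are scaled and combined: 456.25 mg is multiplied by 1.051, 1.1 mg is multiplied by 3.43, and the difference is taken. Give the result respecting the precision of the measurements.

475.7 mg

456.25 × 1.051 = 479.51875 → 4.795 × 10² mg (4 s.f., last digit at the 10^-1 place).
1.1 × 3.43 = 3.773 → 3.8 mg (2 s.f., last digit at the 10^-1 place).
Difference: 475.74575 mg; keep the coarser place, 10^-1.
Result: 475.7 mg.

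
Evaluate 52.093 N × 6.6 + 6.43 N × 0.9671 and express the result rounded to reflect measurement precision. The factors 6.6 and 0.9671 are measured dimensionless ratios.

3.5 × 10^2 N

52.093 × 6.6 = 343.8138 → 3.4 × 10^2 N (2 s.f., last digit at the 10^1 place).
6.43 × 0.9671 = 6.218453 → 6.22 N (3 s.f., last digit at the 10^-2 place).
Sum: 350.032253 N; keep the coarser place, 10^1.
Result: 3.5 × 10^2 N.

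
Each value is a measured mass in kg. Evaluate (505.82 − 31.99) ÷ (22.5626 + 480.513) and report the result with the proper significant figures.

0.94187

505.82 − 31.99 = 473.83, limited to 2 d.p. → 5 s.f.; 22.5626 + 480.513 = 503.0756, limited to 3 d.p. → 6 s.f.
Carrying full precision, 473.83 ÷ 503.0756 = 0.941866391453…; keep min(5, 6) = 5 s.f.
Rounded to 5 significant figures: 0.94187.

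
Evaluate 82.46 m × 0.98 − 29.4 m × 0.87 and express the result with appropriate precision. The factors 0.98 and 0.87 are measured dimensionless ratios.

55 m

82.46 × 0.98 = 80.8108 → 81 m (2 s.f., last digit at the 10^0 place).
29.4 × 0.87 = 25.578 → 26 m (2 s.f., last digit at the 10^0 place).
Difference: 55.2328 m; keep the coarser place, 10^0.
Result: 55 m.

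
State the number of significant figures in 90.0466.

90.0466: zeros between nonzero digits are significant.

6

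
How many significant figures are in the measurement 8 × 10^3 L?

8 × 10^3: in scientific notation every digit of the coefficient is significant.

1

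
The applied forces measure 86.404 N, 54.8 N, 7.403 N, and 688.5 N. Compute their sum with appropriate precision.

8.371 × 10^2 N

86.404 N + 54.8 N + 7.403 N + 688.5 N = 837.107 N.
Addition/subtraction keeps the fewest decimal places: 86.404 → 3 decimal places, 54.8 → 1 decimal place, 7.403 → 3 decimal places, 688.5 → 1 decimal place; limit is 1.
Rounded to 1 decimal place: 8.371 × 10^2 N.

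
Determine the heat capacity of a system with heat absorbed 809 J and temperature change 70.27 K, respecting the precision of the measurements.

11.5 J/K

heat capacity = 809 J ÷ 70.27 K = 11.5127365874… J/K.
809 has 3 significant figures; 70.27 has 4.
Division/multiplication keeps the fewest: 3 significant figures.
Rounded: 11.5 J/K.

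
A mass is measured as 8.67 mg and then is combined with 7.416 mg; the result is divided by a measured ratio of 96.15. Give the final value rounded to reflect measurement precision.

0.1673 mg

8.67 mg + 7.416 mg = 16.086 mg; the sum is limited to 2 decimal places (4 s.f.).
Carrying full precision, 16.086 ÷ 96.15 = 0.167301092044… mg; 96.15 has 4 s.f., so the result keeps min(4, 4) = 4 s.f.
Rounded to 4 significant figures: 0.1673 mg.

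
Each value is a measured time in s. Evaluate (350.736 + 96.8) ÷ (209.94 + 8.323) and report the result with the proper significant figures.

350.736 + 96.8 = 447.536, limited to 1 d.p. → 4 s.f.; 209.94 + 8.323 = 218.263, limited to 2 d.p. → 5 s.f.
Carrying full precision, 447.536 ÷ 218.263 = 2.05044373073…; keep min(4, 5) = 4 s.f.
Rounded to 4 significant figures: 2.050.

2.050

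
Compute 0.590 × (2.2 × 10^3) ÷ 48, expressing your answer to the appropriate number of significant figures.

0.590 × (2.2 × 10^3) ÷ 48 = 27.0416666667…
Multiplication/division keeps the fewest significant figures: 0.590 → 3 s.f., 2.2 × 10^3 → 2 s.f., 48 → 2 s.f.; limit is 2.
Rounded to 2 significant figures: 27.

27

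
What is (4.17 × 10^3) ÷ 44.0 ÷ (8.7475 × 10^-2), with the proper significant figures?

1.08 × 10^3

(4.17 × 10^3) ÷ 44.0 ÷ (8.7475 × 10^-2) = 1083.42643353…
Multiplication/division keeps the fewest significant figures: 4.17 × 10^3 → 3 s.f., 44.0 → 3 s.f., 8.7475 × 10^-2 → 5 s.f.; limit is 3.
Rounded to 3 significant figures: 1.08 × 10^3.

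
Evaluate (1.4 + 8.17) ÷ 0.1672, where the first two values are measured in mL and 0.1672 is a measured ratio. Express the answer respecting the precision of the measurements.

1.4 mL + 8.17 mL = 9.57 mL; the sum is limited to 1 decimal place (2 s.f.).
Carrying full precision, 9.57 ÷ 0.1672 = 57.2368421053… mL; 0.1672 has 4 s.f., so the result keeps min(2, 4) = 2 s.f.
Rounded to 2 significant figures: 57 mL.

57 mL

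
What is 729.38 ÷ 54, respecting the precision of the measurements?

14

729.38 ÷ 54 = 13.507037037…
Multiplication/division keeps the fewest significant figures: 729.38 → 5 s.f., 54 → 2 s.f.; limit is 2.
Rounded to 2 significant figures: 14.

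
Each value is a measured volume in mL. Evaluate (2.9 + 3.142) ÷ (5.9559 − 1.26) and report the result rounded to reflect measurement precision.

2.9 + 3.142 = 6.042, limited to 1 d.p. → 2 s.f.; 5.9559 − 1.26 = 4.6959, limited to 2 d.p. → 3 s.f.
Carrying full precision, 6.042 ÷ 4.6959 = 1.28665431547…; keep min(2, 3) = 2 s.f.
Rounded to 2 significant figures: 1.3.

1.3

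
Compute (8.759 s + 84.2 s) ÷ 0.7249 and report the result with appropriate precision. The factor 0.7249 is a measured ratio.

1.28 × 10² s

8.759 s + 84.2 s = 92.959 s; the sum is limited to 1 decimal place (3 s.f.).
Carrying full precision, 92.959 ÷ 0.7249 = 128.236998207… s; 0.7249 has 4 s.f., so the result keeps min(3, 4) = 3 s.f.
Rounded to 3 significant figures: 1.28 × 10² s.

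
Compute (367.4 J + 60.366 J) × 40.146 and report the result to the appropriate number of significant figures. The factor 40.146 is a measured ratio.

367.4 J + 60.366 J = 427.766 J; the sum is limited to 1 decimal place (4 s.f.).
Carrying full precision, 427.766 × 40.146 = 17173.093836 J; 40.146 has 5 s.f., so the result keeps min(4, 5) = 4 s.f.
Rounded to 4 significant figures: 1.717 × 10⁴ J.

1.717 × 10⁴ J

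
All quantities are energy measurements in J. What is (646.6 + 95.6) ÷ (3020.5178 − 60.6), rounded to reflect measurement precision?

646.6 + 95.6 = 742.2, limited to 1 d.p. → 4 s.f.; 3020.5178 − 60.6 = 2959.9178, limited to 1 d.p. → 5 s.f.
Carrying full precision, 742.2 ÷ 2959.9178 = 0.250750206644…; keep min(4, 5) = 4 s.f.
Rounded to 4 significant figures: 0.2508.

0.2508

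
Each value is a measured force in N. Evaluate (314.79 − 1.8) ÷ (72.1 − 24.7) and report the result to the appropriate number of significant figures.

314.79 − 1.8 = 312.99, limited to 1 d.p. → 4 s.f.; 72.1 − 24.7 = 47.4, limited to 1 d.p. → 3 s.f.
Carrying full precision, 312.99 ÷ 47.4 = 6.60316455696…; keep min(4, 3) = 3 s.f.
Rounded to 3 significant figures: 6.60.

6.60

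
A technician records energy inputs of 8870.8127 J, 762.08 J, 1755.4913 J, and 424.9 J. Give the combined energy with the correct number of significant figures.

11813.3 J

8870.8127 J + 762.08 J + 1755.4913 J + 424.9 J = 11813.2840 J.
Addition/subtraction keeps the fewest decimal places: 8870.8127 → 4 decimal places, 762.08 → 2 decimal places, 1755.4913 → 4 decimal places, 424.9 → 1 decimal place; limit is 1.
Rounded to 1 decimal place: 11813.3 J.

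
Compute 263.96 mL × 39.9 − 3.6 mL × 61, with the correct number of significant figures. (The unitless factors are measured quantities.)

263.96 × 39.9 = 10532.004 → 1.05 × 10⁴ mL (3 s.f., last digit at the 10^2 place).
3.6 × 61 = 219.6 → 2.2 × 10² mL (2 s.f., last digit at the 10^1 place).
Difference: 10312.404 mL; keep the coarser place, 10^2.
Result: 1.03 × 10⁴ mL.

1.03 × 10⁴ mL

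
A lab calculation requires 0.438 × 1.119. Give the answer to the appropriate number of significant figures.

0.490

0.438 × 1.119 = 0.490122
Multiplication/division keeps the fewest significant figures: 0.438 → 3 s.f., 1.119 → 4 s.f.; limit is 3.
Rounded to 3 significant figures: 0.490.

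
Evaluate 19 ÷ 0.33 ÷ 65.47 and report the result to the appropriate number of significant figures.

19 ÷ 0.33 ÷ 65.47 = 0.879421988327…
Multiplication/division keeps the fewest significant figures: 19 → 2 s.f., 0.33 → 2 s.f., 65.47 → 4 s.f.; limit is 2.
Rounded to 2 significant figures: 0.88.

0.88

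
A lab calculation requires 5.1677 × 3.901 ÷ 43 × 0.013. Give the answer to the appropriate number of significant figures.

0.0061

5.1677 × 3.901 ÷ 43 × 0.013 = 0.00609464116512…
Multiplication/division keeps the fewest significant figures: 5.1677 → 5 s.f., 3.901 → 4 s.f., 43 → 2 s.f., 0.013 → 2 s.f.; limit is 2.
Rounded to 2 significant figures: 0.0061.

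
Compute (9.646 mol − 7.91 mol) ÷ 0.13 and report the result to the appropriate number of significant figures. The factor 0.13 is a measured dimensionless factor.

13 mol

9.646 mol − 7.91 mol = 1.736 mol; the difference is limited to 2 decimal places (3 s.f.).
Carrying full precision, 1.736 ÷ 0.13 = 13.3538461538… mol; 0.13 has 2 s.f., so the result keeps min(3, 2) = 2 s.f.
Rounded to 2 significant figures: 13 mol.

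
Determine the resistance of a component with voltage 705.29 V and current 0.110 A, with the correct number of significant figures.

6.41 × 10^3 Ω

resistance = 705.29 V ÷ 0.110 A = 6411.72727273… Ω.
705.29 has 5 significant figures; 0.110 has 3.
Division/multiplication keeps the fewest: 3 significant figures.
Rounded: 6.41 × 10^3 Ω.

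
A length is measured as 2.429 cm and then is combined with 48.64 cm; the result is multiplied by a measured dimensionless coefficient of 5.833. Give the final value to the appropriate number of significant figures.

2.429 cm + 48.64 cm = 51.069 cm; the sum is limited to 2 decimal places (4 s.f.).
Carrying full precision, 51.069 × 5.833 = 297.885477 cm; 5.833 has 4 s.f., so the result keeps min(4, 4) = 4 s.f.
Rounded to 4 significant figures: 297.9 cm.

297.9 cm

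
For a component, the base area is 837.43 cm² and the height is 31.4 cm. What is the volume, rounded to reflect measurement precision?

2.63 × 10⁴ cm³

volume = 837.43 cm² × 31.4 cm = 26295.302 cm³.
837.43 has 5 significant figures; 31.4 has 3.
Division/multiplication keeps the fewest: 3 significant figures.
Rounded: 2.63 × 10⁴ cm³.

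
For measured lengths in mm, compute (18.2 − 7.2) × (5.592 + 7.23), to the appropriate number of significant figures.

141 mm²

18.2 − 7.2 = 11.0, limited to 1 d.p. → 3 s.f.; 5.592 + 7.23 = 12.822, limited to 2 d.p. → 4 s.f.
Carrying full precision, 11.0 × 12.822 = 141.042; keep min(3, 4) = 3 s.f.
Rounded to 3 significant figures: 141 mm².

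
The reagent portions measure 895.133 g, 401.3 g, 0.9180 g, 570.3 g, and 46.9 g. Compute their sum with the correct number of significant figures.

895.133 g + 401.3 g + 0.9180 g + 570.3 g + 46.9 g = 1914.5510 g.
Addition/subtraction keeps the fewest decimal places: 895.133 → 3 decimal places, 401.3 → 1 decimal place, 0.9180 → 4 decimal places, 570.3 → 1 decimal place, 46.9 → 1 decimal place; limit is 1.
Rounded to 1 decimal place: 1.9146 × 10^3 g.

1.9146 × 10^3 g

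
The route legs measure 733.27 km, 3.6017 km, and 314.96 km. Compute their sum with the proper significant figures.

733.27 km + 3.6017 km + 314.96 km = 1051.8317 km.
Addition/subtraction keeps the fewest decimal places: 733.27 → 2 decimal places, 3.6017 → 4 decimal places, 314.96 → 2 decimal places; limit is 2.
Rounded to 2 decimal places: 1.05183 × 10^3 km.

1.05183 × 10^3 km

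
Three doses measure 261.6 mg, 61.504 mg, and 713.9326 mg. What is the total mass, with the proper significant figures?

261.6 mg + 61.504 mg + 713.9326 mg = 1037.0366 mg.
Addition/subtraction keeps the fewest decimal places: 261.6 → 1 decimal place, 61.504 → 3 decimal places, 713.9326 → 4 decimal places; limit is 1.
Rounded to 1 decimal place: 1037.0 mg.

1037.0 mg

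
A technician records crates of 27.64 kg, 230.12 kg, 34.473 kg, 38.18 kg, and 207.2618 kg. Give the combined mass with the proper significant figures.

27.64 kg + 230.12 kg + 34.473 kg + 38.18 kg + 207.2618 kg = 537.6748 kg.
Addition/subtraction keeps the fewest decimal places: 27.64 → 2 decimal places, 230.12 → 2 decimal places, 34.473 → 3 decimal places, 38.18 → 2 decimal places, 207.2618 → 4 decimal places; limit is 2.
Rounded to 2 decimal places: 537.67 kg.

537.67 kg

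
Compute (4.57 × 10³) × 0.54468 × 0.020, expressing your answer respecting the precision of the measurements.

5.0 × 10¹

(4.57 × 10³) × 0.54468 × 0.020 = 49.783752
Multiplication/division keeps the fewest significant figures: 4.57 × 10³ → 3 s.f., 0.54468 → 5 s.f., 0.020 → 2 s.f.; limit is 2.
Rounded to 2 significant figures: 5.0 × 10¹.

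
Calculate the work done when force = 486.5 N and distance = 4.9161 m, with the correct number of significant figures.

work done = 486.5 N × 4.9161 m = 2391.68265 J.
486.5 has 4 significant figures; 4.9161 has 5.
Division/multiplication keeps the fewest: 4 significant figures.
Rounded: 2392 J.

2392 J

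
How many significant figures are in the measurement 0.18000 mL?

5

0.18000: leading zeros are not significant; trailing zeros after a decimal point are significant.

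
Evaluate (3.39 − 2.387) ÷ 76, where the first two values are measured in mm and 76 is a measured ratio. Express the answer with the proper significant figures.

0.013 mm

3.39 mm − 2.387 mm = 1.003 mm; the difference is limited to 2 decimal places (3 s.f.).
Carrying full precision, 1.003 ÷ 76 = 0.0131973684211… mm; 76 has 2 s.f., so the result keeps min(3, 2) = 2 s.f.
Rounded to 2 significant figures: 0.013 mm.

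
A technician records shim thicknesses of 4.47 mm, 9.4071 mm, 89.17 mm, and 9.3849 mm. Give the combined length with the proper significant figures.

112.43 mm

4.47 mm + 9.4071 mm + 89.17 mm + 9.3849 mm = 112.4320 mm.
Addition/subtraction keeps the fewest decimal places: 4.47 → 2 decimal places, 9.4071 → 4 decimal places, 89.17 → 2 decimal places, 9.3849 → 4 decimal places; limit is 2.
Rounded to 2 decimal places: 112.43 mm.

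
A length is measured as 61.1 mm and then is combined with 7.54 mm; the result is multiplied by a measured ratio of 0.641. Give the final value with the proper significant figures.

44.0 mm

61.1 mm + 7.54 mm = 68.64 mm; the sum is limited to 1 decimal place (3 s.f.).
Carrying full precision, 68.64 × 0.641 = 43.99824 mm; 0.641 has 3 s.f., so the result keeps min(3, 3) = 3 s.f.
Rounded to 3 significant figures: 44.0 mm.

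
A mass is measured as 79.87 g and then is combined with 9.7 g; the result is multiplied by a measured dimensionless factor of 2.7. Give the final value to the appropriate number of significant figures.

79.87 g + 9.7 g = 89.57 g; the sum is limited to 1 decimal place (3 s.f.).
Carrying full precision, 89.57 × 2.7 = 241.839 g; 2.7 has 2 s.f., so the result keeps min(3, 2) = 2 s.f.
Rounded to 2 significant figures: 2.4 × 10^2 g.

2.4 × 10^2 g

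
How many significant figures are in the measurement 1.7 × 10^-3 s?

1.7 × 10^-3: in scientific notation every digit of the coefficient is significant.

2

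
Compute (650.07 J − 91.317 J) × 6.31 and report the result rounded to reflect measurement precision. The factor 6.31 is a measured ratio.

3.53 × 10³ J

650.07 J − 91.317 J = 558.753 J; the difference is limited to 2 decimal places (5 s.f.).
Carrying full precision, 558.753 × 6.31 = 3525.73143 J; 6.31 has 3 s.f., so the result keeps min(5, 3) = 3 s.f.
Rounded to 3 significant figures: 3.53 × 10³ J.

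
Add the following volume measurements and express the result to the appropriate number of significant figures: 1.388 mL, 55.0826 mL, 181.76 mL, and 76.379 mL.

1.388 mL + 55.0826 mL + 181.76 mL + 76.379 mL = 314.6096 mL.
Addition/subtraction keeps the fewest decimal places: 1.388 → 3 decimal places, 55.0826 → 4 decimal places, 181.76 → 2 decimal places, 76.379 → 3 decimal places; limit is 2.
Rounded to 2 decimal places: 314.61 mL.

314.61 mL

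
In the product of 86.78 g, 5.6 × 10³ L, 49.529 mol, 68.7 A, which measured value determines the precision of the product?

86.78 g → 4 s.f.; 5.6 × 10³ L → 2 s.f.; 49.529 mol → 5 s.f.; 68.7 A → 3 s.f.
The fewest is 2 significant figures, from 5.6 × 10³ L.

5.6 × 10³ L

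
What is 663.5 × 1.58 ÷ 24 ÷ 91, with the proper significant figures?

0.48

663.5 × 1.58 ÷ 24 ÷ 91 = 0.480004578755…
Multiplication/division keeps the fewest significant figures: 663.5 → 4 s.f., 1.58 → 3 s.f., 24 → 2 s.f., 91 → 2 s.f.; limit is 2.
Rounded to 2 significant figures: 0.48.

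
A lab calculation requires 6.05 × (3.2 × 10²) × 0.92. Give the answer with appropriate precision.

6.05 × (3.2 × 10²) × 0.92 = 1781.12
Multiplication/division keeps the fewest significant figures: 6.05 → 3 s.f., 3.2 × 10² → 2 s.f., 0.92 → 2 s.f.; limit is 2.
Rounded to 2 significant figures: 1.8 × 10³.

1.8 × 10³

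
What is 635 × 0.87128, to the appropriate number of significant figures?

5.53 × 10^2

635 × 0.87128 = 553.2628
Multiplication/division keeps the fewest significant figures: 635 → 3 s.f., 0.87128 → 5 s.f.; limit is 3.
Rounded to 3 significant figures: 5.53 × 10^2.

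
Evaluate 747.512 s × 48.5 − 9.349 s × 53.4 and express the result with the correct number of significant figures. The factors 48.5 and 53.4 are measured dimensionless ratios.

3.58 × 10⁴ s

747.512 × 48.5 = 36254.332 → 3.63 × 10⁴ s (3 s.f., last digit at the 10^2 place).
9.349 × 53.4 = 499.2366 → 499 s (3 s.f., last digit at the 10^0 place).
Difference: 35755.0954 s; keep the coarser place, 10^2.
Result: 3.58 × 10⁴ s.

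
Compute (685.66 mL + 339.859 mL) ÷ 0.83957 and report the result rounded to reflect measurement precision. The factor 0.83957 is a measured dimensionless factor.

685.66 mL + 339.859 mL = 1025.519 mL; the sum is limited to 2 decimal places (6 s.f.).
Carrying full precision, 1025.519 ÷ 0.83957 = 1221.48123444… mL; 0.83957 has 5 s.f., so the result keeps min(6, 5) = 5 s.f.
Rounded to 5 significant figures: 1221.5 mL.

1221.5 mL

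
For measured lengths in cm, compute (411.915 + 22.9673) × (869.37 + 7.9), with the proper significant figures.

3.815 × 10⁵ cm²

411.915 + 22.9673 = 434.8823, limited to 3 d.p. → 6 s.f.; 869.37 + 7.9 = 877.27, limited to 1 d.p. → 4 s.f.
Carrying full precision, 434.8823 × 877.27 = 381509.195321; keep min(6, 4) = 4 s.f.
Rounded to 4 significant figures: 3.815 × 10⁵ cm².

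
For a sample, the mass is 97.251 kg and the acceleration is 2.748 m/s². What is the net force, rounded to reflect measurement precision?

net force = 97.251 kg × 2.748 m/s² = 267.245748 N.
97.251 has 5 significant figures; 2.748 has 4.
Division/multiplication keeps the fewest: 4 significant figures.
Rounded: 267.2 N.

267.2 N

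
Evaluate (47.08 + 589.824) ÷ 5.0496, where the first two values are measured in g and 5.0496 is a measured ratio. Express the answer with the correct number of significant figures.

126.13 g

47.08 g + 589.824 g = 636.904 g; the sum is limited to 2 decimal places (5 s.f.).
Carrying full precision, 636.904 ÷ 5.0496 = 126.129594423… g; 5.0496 has 5 s.f., so the result keeps min(5, 5) = 5 s.f.
Rounded to 5 significant figures: 126.13 g.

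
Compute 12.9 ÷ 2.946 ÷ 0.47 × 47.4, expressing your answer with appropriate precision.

12.9 ÷ 2.946 ÷ 0.47 × 47.4 = 441.608527972…
Multiplication/division keeps the fewest significant figures: 12.9 → 3 s.f., 2.946 → 4 s.f., 0.47 → 2 s.f., 47.4 → 3 s.f.; limit is 2.
Rounded to 2 significant figures: 4.4 × 10².

4.4 × 10²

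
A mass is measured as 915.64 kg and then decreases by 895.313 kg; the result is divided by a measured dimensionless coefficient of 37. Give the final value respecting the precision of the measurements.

0.55 kg

915.64 kg − 895.313 kg = 20.327 kg; the difference is limited to 2 decimal places (4 s.f.).
Carrying full precision, 20.327 ÷ 37 = 0.549378378378… kg; 37 has 2 s.f., so the result keeps min(4, 2) = 2 s.f.
Rounded to 2 significant figures: 0.55 kg.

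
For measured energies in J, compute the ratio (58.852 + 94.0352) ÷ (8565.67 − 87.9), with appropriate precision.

0.018034

58.852 + 94.0352 = 152.8872, limited to 3 d.p. → 6 s.f.; 8565.67 − 87.9 = 8477.77, limited to 1 d.p. → 5 s.f.
Carrying full precision, 152.8872 ÷ 8477.77 = 0.018033893347…; keep min(6, 5) = 5 s.f.
Rounded to 5 significant figures: 0.018034.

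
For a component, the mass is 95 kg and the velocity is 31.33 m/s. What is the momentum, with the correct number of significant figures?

momentum = 95 kg × 31.33 m/s = 2976.35 kg·m/s.
95 has 2 significant figures; 31.33 has 4.
Division/multiplication keeps the fewest: 2 significant figures.
Rounded: 3.0 × 10^3 kg·m/s.

3.0 × 10^3 kg·m/s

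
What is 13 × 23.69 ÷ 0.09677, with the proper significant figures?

3.2 × 10^3

13 × 23.69 ÷ 0.09677 = 3182.49457476…
Multiplication/division keeps the fewest significant figures: 13 → 2 s.f., 23.69 → 4 s.f., 0.09677 → 4 s.f.; limit is 2.
Rounded to 2 significant figures: 3.2 × 10^3.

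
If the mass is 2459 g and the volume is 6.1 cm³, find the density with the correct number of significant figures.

4.0 × 10² g/cm³

density = 2459 g ÷ 6.1 cm³ = 403.114754098… g/cm³.
2459 has 4 significant figures; 6.1 has 2.
Division/multiplication keeps the fewest: 2 significant figures.
Rounded: 4.0 × 10² g/cm³.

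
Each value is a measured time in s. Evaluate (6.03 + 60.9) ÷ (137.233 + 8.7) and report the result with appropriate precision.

6.03 + 60.9 = 66.93, limited to 1 d.p. → 3 s.f.; 137.233 + 8.7 = 145.933, limited to 1 d.p. → 4 s.f.
Carrying full precision, 66.93 ÷ 145.933 = 0.458635127079…; keep min(3, 4) = 3 s.f.
Rounded to 3 significant figures: 0.459.

0.459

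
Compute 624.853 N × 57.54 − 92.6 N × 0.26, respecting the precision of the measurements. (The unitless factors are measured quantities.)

624.853 × 57.54 = 35954.04162 → 3.595 × 10^4 N (4 s.f., last digit at the 10^1 place).
92.6 × 0.26 = 24.076 → 24 N (2 s.f., last digit at the 10^0 place).
Difference: 35929.96562 N; keep the coarser place, 10^1.
Result: 3.593 × 10^4 N.

3.593 × 10^4 N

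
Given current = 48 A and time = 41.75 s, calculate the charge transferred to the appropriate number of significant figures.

2.0 × 10³ C

charge transferred = 48 A × 41.75 s = 2004 C.
48 has 2 significant figures; 41.75 has 4.
Division/multiplication keeps the fewest: 2 significant figures.
Rounded: 2.0 × 10³ C.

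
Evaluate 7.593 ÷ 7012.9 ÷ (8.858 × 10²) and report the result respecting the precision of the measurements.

7.593 ÷ 7012.9 ÷ (8.858 × 10²) = 0.00000122230637761…
Multiplication/division keeps the fewest significant figures: 7.593 → 4 s.f., 7012.9 → 5 s.f., 8.858 × 10² → 4 s.f.; limit is 4.
Rounded to 4 significant figures: 1.222 × 10⁻⁶.

1.222 × 10⁻⁶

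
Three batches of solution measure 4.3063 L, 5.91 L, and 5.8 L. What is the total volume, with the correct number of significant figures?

4.3063 L + 5.91 L + 5.8 L = 16.0163 L.
Addition/subtraction keeps the fewest decimal places: 4.3063 → 4 decimal places, 5.91 → 2 decimal places, 5.8 → 1 decimal place; limit is 1.
Rounded to 1 decimal place: 16.0 L.

16.0 L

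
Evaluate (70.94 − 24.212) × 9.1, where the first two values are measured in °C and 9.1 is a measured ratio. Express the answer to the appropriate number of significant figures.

70.94 °C − 24.212 °C = 46.728 °C; the difference is limited to 2 decimal places (4 s.f.).
Carrying full precision, 46.728 × 9.1 = 425.2248 °C; 9.1 has 2 s.f., so the result keeps min(4, 2) = 2 s.f.
Rounded to 2 significant figures: 4.3 × 10^2 °C.

4.3 × 10^2 °C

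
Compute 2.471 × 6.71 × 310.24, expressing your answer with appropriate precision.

2.471 × 6.71 × 310.24 = 5143.9063984
Multiplication/division keeps the fewest significant figures: 2.471 → 4 s.f., 6.71 → 3 s.f., 310.24 → 5 s.f.; limit is 3.
Rounded to 3 significant figures: 5.14 × 10³.

5.14 × 10³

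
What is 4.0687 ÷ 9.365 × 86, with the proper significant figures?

37

4.0687 ÷ 9.365 × 86 = 37.363395622…
Multiplication/division keeps the fewest significant figures: 4.0687 → 5 s.f., 9.365 → 4 s.f., 86 → 2 s.f.; limit is 2.
Rounded to 2 significant figures: 37.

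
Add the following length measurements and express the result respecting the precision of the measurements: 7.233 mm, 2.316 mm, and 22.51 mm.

7.233 mm + 2.316 mm + 22.51 mm = 32.059 mm.
Addition/subtraction keeps the fewest decimal places: 7.233 → 3 decimal places, 2.316 → 3 decimal places, 22.51 → 2 decimal places; limit is 2.
Rounded to 2 decimal places: 32.06 mm.

32.06 mm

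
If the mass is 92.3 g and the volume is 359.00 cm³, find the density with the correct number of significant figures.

density = 92.3 g ÷ 359.00 cm³ = 0.257103064067… g/cm³.
92.3 has 3 significant figures; 359.00 has 5.
Division/multiplication keeps the fewest: 3 significant figures.
Rounded: 0.257 g/cm³.

0.257 g/cm³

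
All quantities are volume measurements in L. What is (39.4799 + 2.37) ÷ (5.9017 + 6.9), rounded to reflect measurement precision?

3.27

39.4799 + 2.37 = 41.8499, limited to 2 d.p. → 4 s.f.; 5.9017 + 6.9 = 12.8017, limited to 1 d.p. → 3 s.f.
Carrying full precision, 41.8499 ÷ 12.8017 = 3.26908926158…; keep min(4, 3) = 3 s.f.
Rounded to 3 significant figures: 3.27.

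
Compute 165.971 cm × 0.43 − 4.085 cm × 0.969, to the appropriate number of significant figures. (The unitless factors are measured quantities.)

67 cm

165.971 × 0.43 = 71.36753 → 71 cm (2 s.f., last digit at the 10^0 place).
4.085 × 0.969 = 3.958365 → 3.96 cm (3 s.f., last digit at the 10^-2 place).
Difference: 67.409165 cm; keep the coarser place, 10^0.
Result: 67 cm.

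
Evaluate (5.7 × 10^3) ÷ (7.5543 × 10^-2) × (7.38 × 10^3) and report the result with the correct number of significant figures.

(5.7 × 10^3) ÷ (7.5543 × 10^-2) × (7.38 × 10^3) = 556848417.458…
Multiplication/division keeps the fewest significant figures: 5.7 × 10^3 → 2 s.f., 7.5543 × 10^-2 → 5 s.f., 7.38 × 10^3 → 3 s.f.; limit is 2.
Rounded to 2 significant figures: 5.6 × 10^8.

5.6 × 10^8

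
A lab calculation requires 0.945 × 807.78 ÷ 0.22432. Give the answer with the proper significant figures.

3.40 × 10³

0.945 × 807.78 ÷ 0.22432 = 3402.96050285…
Multiplication/division keeps the fewest significant figures: 0.945 → 3 s.f., 807.78 → 5 s.f., 0.22432 → 5 s.f.; limit is 3.
Rounded to 3 significant figures: 3.40 × 10³.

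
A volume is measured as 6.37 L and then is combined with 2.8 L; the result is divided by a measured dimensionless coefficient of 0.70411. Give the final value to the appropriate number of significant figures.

13 L

6.37 L + 2.8 L = 9.17 L; the sum is limited to 1 decimal place (2 s.f.).
Carrying full precision, 9.17 ÷ 0.70411 = 13.0235332547… L; 0.70411 has 5 s.f., so the result keeps min(2, 5) = 2 s.f.
Rounded to 2 significant figures: 13 L.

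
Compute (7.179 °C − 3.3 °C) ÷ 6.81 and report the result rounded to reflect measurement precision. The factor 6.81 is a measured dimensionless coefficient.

7.179 °C − 3.3 °C = 3.879 °C; the difference is limited to 1 decimal place (2 s.f.).
Carrying full precision, 3.879 ÷ 6.81 = 0.569603524229… °C; 6.81 has 3 s.f., so the result keeps min(2, 3) = 2 s.f.
Rounded to 2 significant figures: 0.57 °C.

0.57 °C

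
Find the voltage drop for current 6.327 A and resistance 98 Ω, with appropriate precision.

voltage drop = 6.327 A × 98 Ω = 620.046 V.
6.327 has 4 significant figures; 98 has 2.
Division/multiplication keeps the fewest: 2 significant figures.
Rounded: 6.2 × 10² V.

6.2 × 10² V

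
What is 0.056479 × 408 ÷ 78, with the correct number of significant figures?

0.056479 × 408 ÷ 78 = 0.295428615385…
Multiplication/division keeps the fewest significant figures: 0.056479 → 5 s.f., 408 → 3 s.f., 78 → 2 s.f.; limit is 2.
Rounded to 2 significant figures: 0.30.

0.30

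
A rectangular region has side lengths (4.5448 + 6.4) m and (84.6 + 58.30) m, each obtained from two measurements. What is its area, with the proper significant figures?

1.56 × 10^3 m²

4.5448 + 6.4 = 10.9448, limited to 1 d.p. → 3 s.f.; 84.6 + 58.30 = 142.90, limited to 1 d.p. → 4 s.f.
Carrying full precision, 10.9448 × 142.90 = 1564.01192; keep min(3, 4) = 3 s.f.
Rounded to 3 significant figures: 1.56 × 10^3 m².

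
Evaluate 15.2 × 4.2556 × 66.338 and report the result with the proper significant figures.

15.2 × 4.2556 × 66.338 = 4291.08149056
Multiplication/division keeps the fewest significant figures: 15.2 → 3 s.f., 4.2556 → 5 s.f., 66.338 → 5 s.f.; limit is 3.
Rounded to 3 significant figures: 4.29 × 10³.

4.29 × 10³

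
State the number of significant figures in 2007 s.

2007: zeros between nonzero digits are significant.

4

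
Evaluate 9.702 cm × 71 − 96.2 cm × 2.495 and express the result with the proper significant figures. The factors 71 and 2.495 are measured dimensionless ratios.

4.5 × 10^2 cm

9.702 × 71 = 688.842 → 6.9 × 10^2 cm (2 s.f., last digit at the 10^1 place).
96.2 × 2.495 = 240.019 → 240. cm (3 s.f., last digit at the 10^0 place).
Difference: 448.823 cm; keep the coarser place, 10^1.
Result: 4.5 × 10^2 cm.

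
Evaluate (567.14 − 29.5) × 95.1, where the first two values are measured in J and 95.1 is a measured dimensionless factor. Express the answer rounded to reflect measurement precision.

5.11 × 10⁴ J

567.14 J − 29.5 J = 537.64 J; the difference is limited to 1 decimal place (4 s.f.).
Carrying full precision, 537.64 × 95.1 = 51129.564 J; 95.1 has 3 s.f., so the result keeps min(4, 3) = 3 s.f.
Rounded to 3 significant figures: 5.11 × 10⁴ J.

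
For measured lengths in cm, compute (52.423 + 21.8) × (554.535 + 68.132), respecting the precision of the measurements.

52.423 + 21.8 = 74.223, limited to 1 d.p. → 3 s.f.; 554.535 + 68.132 = 622.667, limited to 3 d.p. → 6 s.f.
Carrying full precision, 74.223 × 622.667 = 46216.212741; keep min(3, 6) = 3 s.f.
Rounded to 3 significant figures: 4.62 × 10^4 cm².

4.62 × 10^4 cm²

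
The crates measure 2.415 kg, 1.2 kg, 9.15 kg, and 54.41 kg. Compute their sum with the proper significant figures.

67.2 kg

2.415 kg + 1.2 kg + 9.15 kg + 54.41 kg = 67.175 kg.
Addition/subtraction keeps the fewest decimal places: 2.415 → 3 decimal places, 1.2 → 1 decimal place, 9.15 → 2 decimal places, 54.41 → 2 decimal places; limit is 1.
Rounded to 1 decimal place: 67.2 kg.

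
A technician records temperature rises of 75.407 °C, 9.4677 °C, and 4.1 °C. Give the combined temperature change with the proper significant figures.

89.0 °C

75.407 °C + 9.4677 °C + 4.1 °C = 88.9747 °C.
Addition/subtraction keeps the fewest decimal places: 75.407 → 3 decimal places, 9.4677 → 4 decimal places, 4.1 → 1 decimal place; limit is 1.
Rounded to 1 decimal place: 89.0 °C.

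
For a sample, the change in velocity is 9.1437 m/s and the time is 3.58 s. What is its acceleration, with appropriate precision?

2.55 m/s²

acceleration = 9.1437 m/s ÷ 3.58 s = 2.55410614525… m/s².
9.1437 has 5 significant figures; 3.58 has 3.
Division/multiplication keeps the fewest: 3 significant figures.
Rounded: 2.55 m/s².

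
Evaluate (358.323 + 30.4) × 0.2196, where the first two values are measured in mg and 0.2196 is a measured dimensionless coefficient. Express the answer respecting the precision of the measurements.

85.36 mg

358.323 mg + 30.4 mg = 388.723 mg; the sum is limited to 1 decimal place (4 s.f.).
Carrying full precision, 388.723 × 0.2196 = 85.3635708 mg; 0.2196 has 4 s.f., so the result keeps min(4, 4) = 4 s.f.
Rounded to 4 significant figures: 85.36 mg.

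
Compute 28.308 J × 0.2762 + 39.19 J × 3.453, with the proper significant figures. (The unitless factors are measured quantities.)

28.308 × 0.2762 = 7.8186696 → 7.819 J (4 s.f., last digit at the 10^-3 place).
39.19 × 3.453 = 135.32307 → 1.353 × 10^2 J (4 s.f., last digit at the 10^-1 place).
Sum: 143.1417396 J; keep the coarser place, 10^-1.
Result: 143.1 J.

143.1 J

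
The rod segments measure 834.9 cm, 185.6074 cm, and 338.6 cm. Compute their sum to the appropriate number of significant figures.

1359.1 cm

834.9 cm + 185.6074 cm + 338.6 cm = 1359.1074 cm.
Addition/subtraction keeps the fewest decimal places: 834.9 → 1 decimal place, 185.6074 → 4 decimal places, 338.6 → 1 decimal place; limit is 1.
Rounded to 1 decimal place: 1359.1 cm.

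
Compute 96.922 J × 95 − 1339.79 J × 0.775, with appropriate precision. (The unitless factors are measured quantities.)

8.2 × 10³ J

96.922 × 95 = 9207.59 → 9.2 × 10³ J (2 s.f., last digit at the 10^2 place).
1339.79 × 0.775 = 1038.33725 → 1.04 × 10³ J (3 s.f., last digit at the 10^1 place).
Difference: 8169.25275 J; keep the coarser place, 10^2.
Result: 8.2 × 10³ J.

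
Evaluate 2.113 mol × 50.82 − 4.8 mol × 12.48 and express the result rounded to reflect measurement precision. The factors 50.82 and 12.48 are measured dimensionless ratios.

47 mol

2.113 × 50.82 = 107.38266 → 107.4 mol (4 s.f., last digit at the 10^-1 place).
4.8 × 12.48 = 59.904 → 6.0 × 10¹ mol (2 s.f., last digit at the 10^0 place).
Difference: 47.47866 mol; keep the coarser place, 10^0.
Result: 47 mol.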